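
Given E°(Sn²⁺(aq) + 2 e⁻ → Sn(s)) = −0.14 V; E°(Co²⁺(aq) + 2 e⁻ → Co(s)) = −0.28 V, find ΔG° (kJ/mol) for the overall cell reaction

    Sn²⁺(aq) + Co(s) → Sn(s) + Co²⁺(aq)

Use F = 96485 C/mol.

−27.0 kJ/mol

In the reaction as written Sn²⁺(aq) is reduced, so the Sn²⁺/Sn couple is the cathode and Co²⁺/Co is the anode.
E°cell = −0.14 − (−0.28) = +0.14 V; balancing electrons gives n = 2.
ΔG° = −nFE°cell = −(2)(96485)(+0.14) J/mol = −27.0 kJ/mol.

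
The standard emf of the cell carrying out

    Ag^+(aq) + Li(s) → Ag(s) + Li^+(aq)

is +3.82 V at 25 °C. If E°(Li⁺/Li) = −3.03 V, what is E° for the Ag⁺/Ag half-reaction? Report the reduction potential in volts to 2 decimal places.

In the reaction as written the Ag⁺/Ag couple is reduced (cathode) and Li⁺/Li is oxidized (anode), so E°cell = E°(Ag⁺/Ag) − E°(Li⁺/Li).
E°(Ag⁺/Ag) = E°cell + E°(anode) = +3.82 + (−3.03) = +0.79 V.

+0.79 V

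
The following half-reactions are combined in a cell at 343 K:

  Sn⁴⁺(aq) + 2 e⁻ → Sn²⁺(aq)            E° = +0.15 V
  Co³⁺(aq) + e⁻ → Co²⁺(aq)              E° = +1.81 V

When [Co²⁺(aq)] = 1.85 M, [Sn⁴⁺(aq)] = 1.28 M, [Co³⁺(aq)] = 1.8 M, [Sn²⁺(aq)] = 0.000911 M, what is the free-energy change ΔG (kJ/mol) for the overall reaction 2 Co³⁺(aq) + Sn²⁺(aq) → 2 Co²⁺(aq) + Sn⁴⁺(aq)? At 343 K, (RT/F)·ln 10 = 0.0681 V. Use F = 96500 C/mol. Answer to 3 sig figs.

−300 kJ/mol

E°cell = +1.81 − (+0.15) = +1.66 V; the balanced reaction transfers n = 2 electrons.
Here Q = ([Co²⁺(aq)]^2·[Sn⁴⁺(aq)]) / ([Co³⁺(aq)]^2·[Sn²⁺(aq)]) = 1.48×10^3 (log Q = 3.171), giving E = +1.66 − (0.0681/2)·(3.171) = +1.5520 V.
Finally ΔG = −nFE = −(2)(96500 C/mol)(+1.5520 V) = −300 kJ/mol.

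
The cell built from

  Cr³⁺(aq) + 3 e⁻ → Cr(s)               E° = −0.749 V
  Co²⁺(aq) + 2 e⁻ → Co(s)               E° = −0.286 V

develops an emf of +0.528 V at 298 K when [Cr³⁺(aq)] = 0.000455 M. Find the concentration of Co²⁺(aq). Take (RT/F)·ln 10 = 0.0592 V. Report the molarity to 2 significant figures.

0.93 M

Co²⁺/Co is the cathode (higher E°); E°cell = −0.286 − (−0.749) = +0.463 V with n = 6.
Since E = E° − (0.0592/n)·log Q, log Q = n(E° − E)/0.0592 = −6.588.
The balanced reaction is 3 Co²⁺(aq) + 2 Cr(s) → 3 Co(s) + 2 Cr³⁺(aq), so Q = [Cr³⁺(aq)]^2 / [Co²⁺(aq)]^3.
Solving for the unknown gives log [Co²⁺(aq)] = −0.032, so [Co²⁺(aq)] ≈ 0.93 M.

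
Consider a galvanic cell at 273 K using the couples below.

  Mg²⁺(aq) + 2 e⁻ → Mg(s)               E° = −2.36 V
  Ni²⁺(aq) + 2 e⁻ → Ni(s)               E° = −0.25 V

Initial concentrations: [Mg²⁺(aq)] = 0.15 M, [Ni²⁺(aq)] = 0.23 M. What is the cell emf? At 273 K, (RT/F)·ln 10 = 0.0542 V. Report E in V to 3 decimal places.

+2.115 V

Since E°(Ni²⁺/Ni) > E°(Mg²⁺/Mg), Ni²⁺/Ni serves as the cathode.
The standard potential is −0.25 − (−2.36) = +2.11 V and the balanced reaction transfers n = 2 electrons.
The balanced reaction is Ni²⁺(aq) + Mg(s) → Ni(s) + Mg²⁺(aq), so Q = [Mg²⁺(aq)] / [Ni²⁺(aq)] = 0.652 and log Q = −0.186.
E = E° − (0.0542/n)·log Q = +2.11 − (0.0542/2)(−0.186) = +2.115 V.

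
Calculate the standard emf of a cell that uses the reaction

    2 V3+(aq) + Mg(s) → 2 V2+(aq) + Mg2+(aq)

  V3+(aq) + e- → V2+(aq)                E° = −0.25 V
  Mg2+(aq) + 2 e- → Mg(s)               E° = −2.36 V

+2.11 V

V3+(aq) gains electrons, so the V³⁺/V²⁺ couple is the cathode; the Mg²⁺/Mg couple is the anode.
E°cell = E°(cathode) − E°(anode) = −0.25 − (−2.36) = +2.11 V.
The positive value indicates the reaction is spontaneous as written.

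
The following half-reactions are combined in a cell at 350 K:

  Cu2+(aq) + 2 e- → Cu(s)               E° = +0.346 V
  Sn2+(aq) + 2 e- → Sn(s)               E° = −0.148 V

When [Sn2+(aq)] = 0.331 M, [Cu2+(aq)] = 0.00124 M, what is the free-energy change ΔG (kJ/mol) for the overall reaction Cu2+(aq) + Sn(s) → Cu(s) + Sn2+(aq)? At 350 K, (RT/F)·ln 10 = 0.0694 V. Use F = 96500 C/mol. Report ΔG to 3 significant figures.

−79.1 kJ/mol

E°cell = +0.346 − (−0.148) = +0.494 V; the balanced reaction transfers n = 2 electrons.
The reaction quotient is [Sn2+(aq)] / [Cu2+(aq)] = 267; by Nernst, E = +0.494 − (0.0694/2)(2.426) = +0.4098 V.
Then ΔG = −nFE = −2 × 96500 × +0.4098 J/mol = −79.1 kJ/mol.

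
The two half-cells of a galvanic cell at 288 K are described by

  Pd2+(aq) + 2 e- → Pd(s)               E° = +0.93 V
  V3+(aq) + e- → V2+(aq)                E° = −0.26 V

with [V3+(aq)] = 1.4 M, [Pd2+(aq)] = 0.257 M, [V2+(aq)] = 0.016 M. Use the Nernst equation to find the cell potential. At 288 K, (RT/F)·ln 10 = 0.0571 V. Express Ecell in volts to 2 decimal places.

+1.06 V

Pd²⁺/Pd is reduced (cathode, E° = +0.93 V) and V³⁺/V²⁺ is oxidized (anode).
E°cell = E°cat − E°an = +0.93 − (−0.26) = +1.19 V; n = 2.
Balancing gives Pd2+(aq) + 2 V2+(aq) → Pd(s) + 2 V3+(aq); hence Q = [V3+(aq)]^2 / ([Pd2+(aq)]·[V2+(aq)]^2) = 2.98×10^4 (log Q = 4.474).
By the Nernst equation, E = +1.19 − (0.0571/2)·(4.474) = +1.06 V.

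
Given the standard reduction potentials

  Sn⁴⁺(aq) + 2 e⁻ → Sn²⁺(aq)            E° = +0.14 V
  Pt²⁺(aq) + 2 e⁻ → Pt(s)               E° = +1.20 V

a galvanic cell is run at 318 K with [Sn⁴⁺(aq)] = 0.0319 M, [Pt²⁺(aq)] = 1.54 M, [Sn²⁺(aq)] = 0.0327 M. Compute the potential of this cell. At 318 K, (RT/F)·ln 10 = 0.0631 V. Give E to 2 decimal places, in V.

Since E°(Pt²⁺/Pt) > E°(Sn⁴⁺/Sn²⁺), Pt²⁺/Pt serves as the cathode.
E°cell = E°cat − E°an = +1.20 − (+0.14) = +1.06 V; n = 2.
Balancing gives Pt²⁺(aq) + Sn²⁺(aq) → Pt(s) + Sn⁴⁺(aq); hence Q = [Sn⁴⁺(aq)] / ([Pt²⁺(aq)]·[Sn²⁺(aq)]) = 0.633 (log Q = −0.198).
By the Nernst equation, E = +1.06 − (0.0631/2)·(−0.198) = +1.07 V.

+1.07 V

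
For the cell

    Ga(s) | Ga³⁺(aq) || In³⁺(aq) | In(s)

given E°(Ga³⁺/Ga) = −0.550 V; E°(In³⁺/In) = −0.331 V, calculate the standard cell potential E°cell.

+0.219 V

By convention the left-hand electrode in cell notation is the anode (oxidation) and the right-hand electrode is the cathode (reduction).
E°cell = E°(right) − E°(left) = −0.331 − (−0.550) = +0.219 V.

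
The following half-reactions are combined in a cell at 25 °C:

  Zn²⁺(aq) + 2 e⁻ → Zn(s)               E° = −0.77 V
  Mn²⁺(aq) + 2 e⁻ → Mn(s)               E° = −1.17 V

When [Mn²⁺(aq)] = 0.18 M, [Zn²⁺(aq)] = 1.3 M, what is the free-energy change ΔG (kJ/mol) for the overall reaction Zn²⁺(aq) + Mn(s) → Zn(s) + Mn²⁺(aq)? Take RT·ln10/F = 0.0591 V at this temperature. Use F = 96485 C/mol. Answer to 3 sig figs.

−82.1 kJ/mol

The standard cell potential is −0.77 − (−1.17) = +0.40 V, with n = 2 electrons in the balanced equation.
Here Q = [Mn²⁺(aq)] / [Zn²⁺(aq)] = 0.138 (log Q = −0.859), giving E = +0.40 − (0.0591/2)·(−0.859) = +0.4254 V.
Finally ΔG = −nFE = −(2)(96485 C/mol)(+0.4254 V) = −82.1 kJ/mol.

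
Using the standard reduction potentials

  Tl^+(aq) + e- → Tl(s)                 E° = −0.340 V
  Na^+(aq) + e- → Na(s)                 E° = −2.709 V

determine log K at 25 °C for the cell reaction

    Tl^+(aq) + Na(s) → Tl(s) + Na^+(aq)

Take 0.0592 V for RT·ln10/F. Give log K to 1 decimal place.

log K = 40.0

The Tl⁺/Tl couple is reduced (cathode); E°cell = −0.340 − (−2.709) = +2.369 V with n = 1.
At equilibrium E = 0, so log K = nE°cell / 0.0592 = (1)(+2.369) / 0.0592 = 40.0.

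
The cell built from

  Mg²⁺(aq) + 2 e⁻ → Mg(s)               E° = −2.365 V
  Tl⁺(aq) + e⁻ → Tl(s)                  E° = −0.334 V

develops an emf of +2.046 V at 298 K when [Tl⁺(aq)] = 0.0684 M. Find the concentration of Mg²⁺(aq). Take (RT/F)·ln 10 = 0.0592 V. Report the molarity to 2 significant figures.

The Tl⁺/Tl couple has the larger reduction potential, so it is the cathode: E°cell = −0.334 − (−2.365) = +2.031 V and n = 2.
From the Nernst equation, log Q = n(E° − E)/0.0592 = 2·(+2.031 − (+2.046))/0.0592 = −0.507.
The balanced reaction is 2 Tl⁺(aq) + Mg(s) → 2 Tl(s) + Mg²⁺(aq), so Q = [Mg²⁺(aq)] / [Tl⁺(aq)]^2.
Substituting the known concentrations and solving, log [Mg²⁺(aq)] = −2.837 and [Mg²⁺(aq)] = 0.0015 M.

0.0015 M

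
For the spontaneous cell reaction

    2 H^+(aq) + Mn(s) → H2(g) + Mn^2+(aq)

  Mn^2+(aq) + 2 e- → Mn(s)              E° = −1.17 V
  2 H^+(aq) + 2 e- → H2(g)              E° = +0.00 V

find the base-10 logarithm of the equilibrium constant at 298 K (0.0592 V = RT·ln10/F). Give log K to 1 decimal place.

log K = 39.5

The 2H⁺/H₂ couple is reduced (cathode); E°cell = +0.00 − (−1.17) = +1.17 V with n = 2.
At equilibrium E = 0, so log K = nE°cell / 0.0592 = (2)(+1.17) / 0.0592 = 39.5.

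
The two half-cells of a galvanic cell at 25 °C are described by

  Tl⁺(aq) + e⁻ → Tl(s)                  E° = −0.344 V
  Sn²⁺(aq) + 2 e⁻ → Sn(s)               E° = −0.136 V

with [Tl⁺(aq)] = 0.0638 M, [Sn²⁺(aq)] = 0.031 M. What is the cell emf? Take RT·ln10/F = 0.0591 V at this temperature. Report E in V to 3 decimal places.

+0.234 V

Sn²⁺/Sn is reduced (cathode, E° = −0.136 V) and Tl⁺/Tl is oxidized (anode).
E°cell = −0.136 − (−0.344) = +0.208 V, with n = 2 electrons transferred.
For the overall reaction Sn²⁺(aq) + 2 Tl(s) → Sn(s) + 2 Tl⁺(aq), Q = [Tl⁺(aq)]^2 / [Sn²⁺(aq)] = 0.131, giving log Q = −0.882.
E = E° − (0.0591/n)·log Q = +0.208 − (0.0591/2)(−0.882) = +0.234 V.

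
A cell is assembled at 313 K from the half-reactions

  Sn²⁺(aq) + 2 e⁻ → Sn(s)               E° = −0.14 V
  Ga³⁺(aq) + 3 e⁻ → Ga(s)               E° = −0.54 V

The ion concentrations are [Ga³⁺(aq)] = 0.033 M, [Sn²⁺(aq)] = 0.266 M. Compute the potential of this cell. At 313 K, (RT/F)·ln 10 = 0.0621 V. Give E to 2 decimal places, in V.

Since E°(Sn²⁺/Sn) > E°(Ga³⁺/Ga), Sn²⁺/Sn serves as the cathode.
E°cell = E°cat − E°an = −0.14 − (−0.54) = +0.40 V; n = 6.
The balanced reaction is 3 Sn²⁺(aq) + 2 Ga(s) → 3 Sn(s) + 2 Ga³⁺(aq), so Q = [Ga³⁺(aq)]^2 / [Sn²⁺(aq)]^3 = 0.0579 and log Q = −1.238.
E = E° − (0.0621/n)·log Q = +0.40 − (0.0621/6)(−1.238) = +0.41 V.

+0.41 V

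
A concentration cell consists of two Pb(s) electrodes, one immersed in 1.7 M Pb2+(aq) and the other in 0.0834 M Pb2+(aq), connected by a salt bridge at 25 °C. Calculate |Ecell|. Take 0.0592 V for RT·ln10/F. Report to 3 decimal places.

0.039 V

For a concentration cell E°cell = 0, since both electrodes use the same couple.
The compartment with the higher Pb2+(aq) concentration (1.7 M) acts as the cathode; ions are reduced there and produced at the dilute (0.0834 M) anode.
With n = 2, Ecell = −(0.0592/2)·log([dilute]/[conc]) = −(0.0592/2)·log(0.0834/1.7) = +0.039 V.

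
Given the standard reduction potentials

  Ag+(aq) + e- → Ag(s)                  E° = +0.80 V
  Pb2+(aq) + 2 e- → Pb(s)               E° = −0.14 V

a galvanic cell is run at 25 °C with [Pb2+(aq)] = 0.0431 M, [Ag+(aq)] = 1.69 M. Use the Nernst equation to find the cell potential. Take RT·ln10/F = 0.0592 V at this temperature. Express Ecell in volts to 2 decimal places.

+0.99 V

The Ag⁺/Ag couple has the more positive E°, so it is the cathode; Pb²⁺/Pb is the anode.
E°cell = E°cat − E°an = +0.80 − (−0.14) = +0.94 V; n = 2.
Balancing gives 2 Ag+(aq) + Pb(s) → 2 Ag(s) + Pb2+(aq); hence Q = [Pb2+(aq)] / [Ag+(aq)]^2 = 0.0151 (log Q = −1.821).
By the Nernst equation, E = +0.94 − (0.0592/2)·(−1.821) = +0.99 V.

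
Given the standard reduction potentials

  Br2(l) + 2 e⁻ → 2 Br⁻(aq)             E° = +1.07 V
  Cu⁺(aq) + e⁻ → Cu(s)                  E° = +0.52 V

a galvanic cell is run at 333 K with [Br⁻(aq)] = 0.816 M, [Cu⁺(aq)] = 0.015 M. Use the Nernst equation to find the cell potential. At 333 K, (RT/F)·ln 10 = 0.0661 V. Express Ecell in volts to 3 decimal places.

Since E°(Br₂/Br⁻) > E°(Cu⁺/Cu), Br₂/Br⁻ serves as the cathode.
E°cell = E°cat − E°an = +1.07 − (+0.52) = +0.55 V; n = 2.
Balancing gives Br2(l) + 2 Cu(s) → 2 Br⁻(aq) + 2 Cu⁺(aq); hence Q = [Br⁻(aq)]^2·[Cu⁺(aq)]^2 = 0.00015 (log Q = −3.824).
E = E° − (0.0661/n)·log Q = +0.55 − (0.0661/2)(−3.824) = +0.676 V.

+0.676 V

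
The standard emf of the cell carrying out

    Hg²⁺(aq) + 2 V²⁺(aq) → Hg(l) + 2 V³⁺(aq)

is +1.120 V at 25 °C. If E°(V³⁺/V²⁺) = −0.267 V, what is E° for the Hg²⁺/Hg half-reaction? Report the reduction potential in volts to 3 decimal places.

In the reaction as written the Hg²⁺/Hg couple is reduced (cathode) and V³⁺/V²⁺ is oxidized (anode), so E°cell = E°(Hg²⁺/Hg) − E°(V³⁺/V²⁺).
E°(Hg²⁺/Hg) = E°cell + E°(anode) = +1.120 + (−0.267) = +0.853 V.

+0.853 V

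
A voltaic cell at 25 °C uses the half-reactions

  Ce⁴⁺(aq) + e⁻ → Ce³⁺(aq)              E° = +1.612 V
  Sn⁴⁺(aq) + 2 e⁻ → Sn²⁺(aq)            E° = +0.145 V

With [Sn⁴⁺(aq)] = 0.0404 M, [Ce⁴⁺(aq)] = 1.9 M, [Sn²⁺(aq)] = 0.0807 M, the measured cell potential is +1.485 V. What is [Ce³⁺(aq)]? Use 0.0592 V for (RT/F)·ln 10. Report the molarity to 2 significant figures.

1.3 M

With Ce⁴⁺/Ce³⁺ at the cathode and Sn⁴⁺/Sn²⁺ at the anode, E°cell = +1.612 − (+0.145) = +1.467 V (n = 2).
From the Nernst equation, log Q = n(E° − E)/0.0592 = 2·(+1.467 − (+1.485))/0.0592 = −0.608.
The balanced reaction is 2 Ce⁴⁺(aq) + Sn²⁺(aq) → 2 Ce³⁺(aq) + Sn⁴⁺(aq), so Q = ([Ce³⁺(aq)]^2·[Sn⁴⁺(aq)]) / ([Ce⁴⁺(aq)]^2·[Sn²⁺(aq)]).
Substituting the known concentrations and solving, log [Ce³⁺(aq)] = 0.125 and [Ce³⁺(aq)] = 1.3 M.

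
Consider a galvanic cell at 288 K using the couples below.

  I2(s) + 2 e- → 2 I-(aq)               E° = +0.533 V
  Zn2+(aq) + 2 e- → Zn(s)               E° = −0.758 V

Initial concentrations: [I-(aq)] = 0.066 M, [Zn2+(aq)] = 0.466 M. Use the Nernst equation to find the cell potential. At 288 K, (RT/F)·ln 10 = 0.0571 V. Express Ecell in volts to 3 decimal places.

I₂/I⁻ is reduced (cathode, E° = +0.533 V) and Zn²⁺/Zn is oxidized (anode).
E°cell = E°cat − E°an = +0.533 − (−0.758) = +1.291 V; n = 2.
The balanced reaction is I2(s) + Zn(s) → 2 I-(aq) + Zn2+(aq), so Q = [I-(aq)]^2·[Zn2+(aq)] = 0.00203 and log Q = −2.693.
Applying E = E° − (RT ln10/nF)·log Q gives +1.291 − (0.0571/2)(−2.693) = +1.368 V.

+1.368 V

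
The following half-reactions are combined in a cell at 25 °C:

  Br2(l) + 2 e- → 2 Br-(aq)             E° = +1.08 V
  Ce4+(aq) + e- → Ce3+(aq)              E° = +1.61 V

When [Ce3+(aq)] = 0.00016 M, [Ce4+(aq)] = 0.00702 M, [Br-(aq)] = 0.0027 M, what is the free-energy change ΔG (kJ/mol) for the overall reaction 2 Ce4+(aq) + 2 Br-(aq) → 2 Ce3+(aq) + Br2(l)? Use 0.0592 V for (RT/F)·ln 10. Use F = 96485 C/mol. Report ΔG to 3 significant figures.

E°cell = +1.61 − (+1.08) = +0.53 V; the balanced reaction transfers n = 2 electrons.
Here Q = [Ce3+(aq)]^2 / ([Ce4+(aq)]^2·[Br-(aq)]^2) = 71.3 (log Q = 1.853), giving E = +0.53 − (0.0592/2)·(1.853) = +0.4752 V.
ΔG = −nFE = −(2)(96485)(+0.4752) J/mol = −91.7 kJ/mol.

−91.7 kJ/mol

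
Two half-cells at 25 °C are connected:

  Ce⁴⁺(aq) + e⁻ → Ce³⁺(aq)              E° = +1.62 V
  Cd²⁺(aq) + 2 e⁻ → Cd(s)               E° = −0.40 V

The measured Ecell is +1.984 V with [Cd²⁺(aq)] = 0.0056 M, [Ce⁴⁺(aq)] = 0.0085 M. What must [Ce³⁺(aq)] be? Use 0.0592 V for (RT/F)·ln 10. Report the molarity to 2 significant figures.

Ce⁴⁺/Ce³⁺ is the cathode (higher E°); E°cell = +1.62 − (−0.40) = +2.02 V with n = 2.
Rearranging E = E° − (0.0592/n)·log Q gives log Q = 2(+2.02 − (+1.984))/0.0592 = 1.216.
Balancing electrons gives 2 Ce⁴⁺(aq) + Cd(s) → 2 Ce³⁺(aq) + Cd²⁺(aq); thus Q = ([Ce³⁺(aq)]^2·[Cd²⁺(aq)]) / [Ce⁴⁺(aq)]^2.
Solving for the unknown gives log [Ce³⁺(aq)] = −0.337, so [Ce³⁺(aq)] ≈ 0.46 M.

0.46 M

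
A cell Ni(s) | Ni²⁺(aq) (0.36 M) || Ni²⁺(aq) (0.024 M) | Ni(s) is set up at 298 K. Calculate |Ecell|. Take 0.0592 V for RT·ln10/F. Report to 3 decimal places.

0.035 V

For a concentration cell E°cell = 0, since both electrodes use the same couple.
The compartment with the higher Ni²⁺(aq) concentration (0.36 M) acts as the cathode; ions are reduced there and produced at the dilute (0.024 M) anode.
With n = 2, Ecell = −(0.0592/2)·log([dilute]/[conc]) = −(0.0592/2)·log(0.024/0.36) = +0.035 V.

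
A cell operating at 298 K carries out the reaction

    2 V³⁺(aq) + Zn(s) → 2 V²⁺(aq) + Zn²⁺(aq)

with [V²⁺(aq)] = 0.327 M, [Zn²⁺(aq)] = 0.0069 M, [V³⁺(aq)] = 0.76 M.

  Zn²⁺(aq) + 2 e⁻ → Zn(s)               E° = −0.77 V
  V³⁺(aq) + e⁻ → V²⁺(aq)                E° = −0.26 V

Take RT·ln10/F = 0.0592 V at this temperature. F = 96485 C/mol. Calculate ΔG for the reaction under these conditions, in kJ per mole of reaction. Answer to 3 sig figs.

The standard cell potential is −0.26 − (−0.77) = +0.51 V, with n = 2 electrons in the balanced equation.
The reaction quotient is ([V²⁺(aq)]^2·[Zn²⁺(aq)]) / [V³⁺(aq)]^2 = 0.00128; by Nernst, E = +0.51 − (0.0592/2)(−2.894) = +0.5957 V.
Finally ΔG = −nFE = −(2)(96485 C/mol)(+0.5957 V) = −115 kJ/mol.

−115 kJ/mol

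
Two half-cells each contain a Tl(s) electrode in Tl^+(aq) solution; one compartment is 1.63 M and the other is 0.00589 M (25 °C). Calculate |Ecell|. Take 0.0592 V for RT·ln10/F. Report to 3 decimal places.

0.145 V

For a concentration cell E°cell = 0, since both electrodes use the same couple.
The compartment with the higher Tl^+(aq) concentration (1.63 M) acts as the cathode; ions are reduced there and produced at the dilute (0.00589 M) anode.
With n = 1, Ecell = −(0.0592/1)·log([dilute]/[conc]) = −(0.0592/1)·log(0.00589/1.63) = +0.145 V.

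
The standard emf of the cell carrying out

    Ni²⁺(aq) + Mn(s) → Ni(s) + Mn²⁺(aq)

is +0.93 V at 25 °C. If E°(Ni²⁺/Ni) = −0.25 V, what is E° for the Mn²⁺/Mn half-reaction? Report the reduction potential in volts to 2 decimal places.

−1.18 V

In the reaction as written the Ni²⁺/Ni couple is reduced (cathode) and Mn²⁺/Mn is oxidized (anode), so E°cell = E°(Ni²⁺/Ni) − E°(Mn²⁺/Mn).
E°(Mn²⁺/Mn) = E°(cathode) − E°cell = −0.25 − (+0.93) = −1.18 V.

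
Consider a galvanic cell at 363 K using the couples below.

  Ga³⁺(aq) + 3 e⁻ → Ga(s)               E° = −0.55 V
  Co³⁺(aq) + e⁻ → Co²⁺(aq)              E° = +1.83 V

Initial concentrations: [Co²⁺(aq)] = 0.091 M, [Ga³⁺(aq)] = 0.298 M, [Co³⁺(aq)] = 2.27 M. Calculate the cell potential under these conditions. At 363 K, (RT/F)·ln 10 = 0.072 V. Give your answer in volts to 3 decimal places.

The Co³⁺/Co²⁺ couple has the more positive E°, so it is the cathode; Ga³⁺/Ga is the anode.
The standard potential is +1.83 − (−0.55) = +2.38 V and the balanced reaction transfers n = 3 electrons.
Balancing gives 3 Co³⁺(aq) + Ga(s) → 3 Co²⁺(aq) + Ga³⁺(aq); hence Q = ([Co²⁺(aq)]^3·[Ga³⁺(aq)]) / [Co³⁺(aq)]^3 = 1.92×10^−5 (log Q = −4.717).
By the Nernst equation, E = +2.38 − (0.072/3)·(−4.717) = +2.493 V.

+2.493 V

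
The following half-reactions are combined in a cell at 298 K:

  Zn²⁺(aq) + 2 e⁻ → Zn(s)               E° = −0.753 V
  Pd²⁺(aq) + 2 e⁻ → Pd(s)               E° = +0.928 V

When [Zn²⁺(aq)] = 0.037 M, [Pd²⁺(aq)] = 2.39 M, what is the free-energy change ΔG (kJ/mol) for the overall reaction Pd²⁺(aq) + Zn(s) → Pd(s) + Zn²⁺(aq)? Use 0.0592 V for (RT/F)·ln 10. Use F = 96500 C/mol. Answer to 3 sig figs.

E°cell = +0.928 − (−0.753) = +1.681 V; the balanced reaction transfers n = 2 electrons.
The reaction quotient is [Zn²⁺(aq)] / [Pd²⁺(aq)] = 0.0155; by Nernst, E = +1.681 − (0.0592/2)(−1.810) = +1.7346 V.
Then ΔG = −nFE = −2 × 96500 × +1.7346 J/mol = −335 kJ/mol.

−335 kJ/mol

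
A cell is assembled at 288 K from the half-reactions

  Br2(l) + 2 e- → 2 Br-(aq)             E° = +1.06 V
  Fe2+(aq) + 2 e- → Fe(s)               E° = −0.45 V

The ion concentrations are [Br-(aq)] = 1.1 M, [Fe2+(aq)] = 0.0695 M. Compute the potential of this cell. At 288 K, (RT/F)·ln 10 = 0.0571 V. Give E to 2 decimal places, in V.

+1.54 V

Br₂/Br⁻ is reduced (cathode, E° = +1.06 V) and Fe²⁺/Fe is oxidized (anode).
E°cell = +1.06 − (−0.45) = +1.51 V, with n = 2 electrons transferred.
For the overall reaction Br2(l) + Fe(s) → 2 Br-(aq) + Fe2+(aq), Q = [Br-(aq)]^2·[Fe2+(aq)] = 0.0841, giving log Q = −1.075.
By the Nernst equation, E = +1.51 − (0.0571/2)·(−1.075) = +1.54 V.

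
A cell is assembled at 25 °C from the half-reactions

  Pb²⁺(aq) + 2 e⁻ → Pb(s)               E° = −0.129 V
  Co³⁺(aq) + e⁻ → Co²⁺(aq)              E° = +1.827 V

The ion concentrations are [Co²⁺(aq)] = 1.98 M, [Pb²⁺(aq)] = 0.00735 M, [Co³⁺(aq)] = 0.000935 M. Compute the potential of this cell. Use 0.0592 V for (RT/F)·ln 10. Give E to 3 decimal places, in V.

+1.822 V

The Co³⁺/Co²⁺ couple has the more positive E°, so it is the cathode; Pb²⁺/Pb is the anode.
The standard potential is +1.827 − (−0.129) = +1.956 V and the balanced reaction transfers n = 2 electrons.
For the overall reaction 2 Co³⁺(aq) + Pb(s) → 2 Co²⁺(aq) + Pb²⁺(aq), Q = ([Co²⁺(aq)]^2·[Pb²⁺(aq)]) / [Co³⁺(aq)]^2 = 3.3×10^4, giving log Q = 4.518.
Applying E = E° − (RT ln10/nF)·log Q gives +1.956 − (0.0592/2)(4.518) = +1.822 V.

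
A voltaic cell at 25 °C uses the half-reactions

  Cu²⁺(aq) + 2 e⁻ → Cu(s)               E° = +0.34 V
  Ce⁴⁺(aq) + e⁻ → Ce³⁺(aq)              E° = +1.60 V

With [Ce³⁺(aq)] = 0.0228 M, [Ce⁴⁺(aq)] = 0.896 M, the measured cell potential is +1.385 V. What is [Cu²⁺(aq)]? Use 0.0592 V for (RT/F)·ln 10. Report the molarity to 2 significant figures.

With Ce⁴⁺/Ce³⁺ at the cathode and Cu²⁺/Cu at the anode, E°cell = +1.60 − (+0.34) = +1.26 V (n = 2).
Rearranging E = E° − (0.0592/n)·log Q gives log Q = 2(+1.26 − (+1.385))/0.0592 = −4.223.
Balancing electrons gives 2 Ce⁴⁺(aq) + Cu(s) → 2 Ce³⁺(aq) + Cu²⁺(aq); thus Q = ([Ce³⁺(aq)]^2·[Cu²⁺(aq)]) / [Ce⁴⁺(aq)]^2.
Isolating [Cu²⁺(aq)] in Q = 10^{−4.223} yields log [Cu²⁺(aq)] = −1.034, i.e. 0.092 M.

0.092 M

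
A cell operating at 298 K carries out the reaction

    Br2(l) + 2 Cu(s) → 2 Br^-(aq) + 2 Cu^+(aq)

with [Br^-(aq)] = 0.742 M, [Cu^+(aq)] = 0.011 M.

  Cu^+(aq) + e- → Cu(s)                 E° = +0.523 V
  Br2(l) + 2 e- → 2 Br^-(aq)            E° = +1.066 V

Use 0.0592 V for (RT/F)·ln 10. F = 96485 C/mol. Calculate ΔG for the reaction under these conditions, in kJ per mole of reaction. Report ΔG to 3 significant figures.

−129 kJ/mol

With Br₂/Br⁻ reduced at the cathode, E°cell = +1.066 − (+0.523) = +0.543 V and n = 2.
Q = [Br^-(aq)]^2·[Cu^+(aq)]^2 = 6.66×10^−5, so log Q = −4.176 and E = +0.543 − (0.0592/2)(−4.176) = +0.6666 V.
Finally ΔG = −nFE = −(2)(96485 C/mol)(+0.6666 V) = −129 kJ/mol.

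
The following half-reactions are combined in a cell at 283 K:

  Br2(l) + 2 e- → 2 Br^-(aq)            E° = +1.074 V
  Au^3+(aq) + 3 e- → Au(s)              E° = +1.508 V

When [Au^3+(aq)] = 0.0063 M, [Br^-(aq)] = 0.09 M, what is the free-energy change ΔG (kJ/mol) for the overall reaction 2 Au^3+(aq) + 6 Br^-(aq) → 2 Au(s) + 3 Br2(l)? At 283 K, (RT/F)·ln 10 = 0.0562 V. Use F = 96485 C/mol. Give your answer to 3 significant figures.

−193 kJ/mol

With Au³⁺/Au reduced at the cathode, E°cell = +1.508 − (+1.074) = +0.434 V and n = 6.
Q = 1 / ([Au^3+(aq)]^2·[Br^-(aq)]^6) = 4.74×10^10, so log Q = 10.676 and E = +0.434 − (0.0562/6)(10.676) = +0.3340 V.
Finally ΔG = −nFE = −(6)(96485 C/mol)(+0.3340 V) = −193 kJ/mol.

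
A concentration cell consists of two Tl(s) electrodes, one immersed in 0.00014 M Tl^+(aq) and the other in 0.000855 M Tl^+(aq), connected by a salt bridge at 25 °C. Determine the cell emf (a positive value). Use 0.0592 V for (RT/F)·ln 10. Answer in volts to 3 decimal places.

0.047 V

For a concentration cell E°cell = 0, since both electrodes use the same couple.
The compartment with the higher Tl^+(aq) concentration (0.000855 M) acts as the cathode; ions are reduced there and produced at the dilute (0.00014 M) anode.
With n = 1, Ecell = −(0.0592/1)·log([dilute]/[conc]) = −(0.0592/1)·log(0.00014/0.000855) = +0.047 V.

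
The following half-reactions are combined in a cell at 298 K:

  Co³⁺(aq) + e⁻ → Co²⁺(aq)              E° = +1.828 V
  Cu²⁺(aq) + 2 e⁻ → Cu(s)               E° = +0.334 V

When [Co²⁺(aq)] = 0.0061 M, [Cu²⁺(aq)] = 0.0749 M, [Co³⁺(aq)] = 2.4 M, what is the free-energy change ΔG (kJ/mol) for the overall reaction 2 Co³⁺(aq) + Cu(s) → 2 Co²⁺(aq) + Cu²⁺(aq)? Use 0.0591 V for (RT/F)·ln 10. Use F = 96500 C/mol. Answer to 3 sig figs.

−324 kJ/mol

With Co³⁺/Co²⁺ reduced at the cathode, E°cell = +1.828 − (+0.334) = +1.494 V and n = 2.
Q = ([Co²⁺(aq)]^2·[Cu²⁺(aq)]) / [Co³⁺(aq)]^2 = 4.84×10^−7, so log Q = −6.315 and E = +1.494 − (0.0591/2)(−6.315) = +1.6806 V.
Finally ΔG = −nFE = −(2)(96500 C/mol)(+1.6806 V) = −324 kJ/mol.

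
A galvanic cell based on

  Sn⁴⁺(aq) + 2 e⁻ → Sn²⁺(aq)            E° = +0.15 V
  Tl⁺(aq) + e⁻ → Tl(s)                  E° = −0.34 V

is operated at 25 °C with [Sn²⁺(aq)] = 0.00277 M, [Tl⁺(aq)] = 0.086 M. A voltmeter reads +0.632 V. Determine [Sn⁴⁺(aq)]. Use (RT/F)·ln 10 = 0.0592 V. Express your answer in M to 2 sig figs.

Sn⁴⁺/Sn²⁺ is the cathode (higher E°); E°cell = +0.15 − (−0.34) = +0.49 V with n = 2.
Rearranging E = E° − (0.0592/n)·log Q gives log Q = 2(+0.49 − (+0.632))/0.0592 = −4.797.
For Sn⁴⁺(aq) + 2 Tl(s) → Sn²⁺(aq) + 2 Tl⁺(aq), the reaction quotient is Q = ([Sn²⁺(aq)]·[Tl⁺(aq)]^2) / [Sn⁴⁺(aq)].
Isolating [Sn⁴⁺(aq)] in Q = 10^{−4.797} yields log [Sn⁴⁺(aq)] = 0.108, i.e. 1.3 M.

1.3 M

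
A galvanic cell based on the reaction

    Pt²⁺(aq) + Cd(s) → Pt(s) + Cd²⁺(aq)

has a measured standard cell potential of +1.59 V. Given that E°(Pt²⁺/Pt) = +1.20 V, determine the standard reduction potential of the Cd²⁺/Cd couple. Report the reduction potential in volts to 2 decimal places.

−0.39 V

In the reaction as written the Pt²⁺/Pt couple is reduced (cathode) and Cd²⁺/Cd is oxidized (anode), so E°cell = E°(Pt²⁺/Pt) − E°(Cd²⁺/Cd).
E°(Cd²⁺/Cd) = E°(cathode) − E°cell = +1.20 − (+1.59) = −0.39 V.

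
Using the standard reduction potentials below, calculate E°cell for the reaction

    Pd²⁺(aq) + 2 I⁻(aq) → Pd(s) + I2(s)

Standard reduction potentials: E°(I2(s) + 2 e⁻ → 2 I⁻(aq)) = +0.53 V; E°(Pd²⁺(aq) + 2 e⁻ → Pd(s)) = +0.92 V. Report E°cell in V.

In the reaction as written, Pd²⁺(aq) is reduced (cathode) and I2(s) is produced by oxidation at the anode.
E°cell = E°(cathode) − E°(anode) = +0.92 − (+0.53) = +0.39 V.

+0.39 V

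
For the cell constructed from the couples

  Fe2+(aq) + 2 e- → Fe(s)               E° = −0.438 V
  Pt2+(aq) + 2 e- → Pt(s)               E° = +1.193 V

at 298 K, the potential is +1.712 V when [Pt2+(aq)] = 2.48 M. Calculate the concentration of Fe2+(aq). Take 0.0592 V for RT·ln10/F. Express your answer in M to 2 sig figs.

Pt²⁺/Pt is the cathode (higher E°); E°cell = +1.193 − (−0.438) = +1.631 V with n = 2.
Since E = E° − (0.0592/n)·log Q, log Q = n(E° − E)/0.0592 = −2.736.
The balanced reaction is Pt2+(aq) + Fe(s) → Pt(s) + Fe2+(aq), so Q = [Fe2+(aq)] / [Pt2+(aq)].
Solving for the unknown gives log [Fe2+(aq)] = −2.342, so [Fe2+(aq)] ≈ 0.0045 M.

0.0045 M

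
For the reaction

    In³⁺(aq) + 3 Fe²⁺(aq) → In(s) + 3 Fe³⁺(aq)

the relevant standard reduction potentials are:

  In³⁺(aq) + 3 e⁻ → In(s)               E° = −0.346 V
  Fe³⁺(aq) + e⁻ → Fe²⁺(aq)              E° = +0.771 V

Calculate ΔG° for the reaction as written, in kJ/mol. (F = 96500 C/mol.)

In the reaction as written In³⁺(aq) is reduced, so the In³⁺/In couple is the cathode and Fe³⁺/Fe²⁺ is the anode.
E°cell = −0.346 − (+0.771) = −1.117 V; balancing electrons gives n = 3.
ΔG° = −nFE°cell = −(3)(96500)(−1.117) J/mol = +323 kJ/mol.

+323 kJ/mol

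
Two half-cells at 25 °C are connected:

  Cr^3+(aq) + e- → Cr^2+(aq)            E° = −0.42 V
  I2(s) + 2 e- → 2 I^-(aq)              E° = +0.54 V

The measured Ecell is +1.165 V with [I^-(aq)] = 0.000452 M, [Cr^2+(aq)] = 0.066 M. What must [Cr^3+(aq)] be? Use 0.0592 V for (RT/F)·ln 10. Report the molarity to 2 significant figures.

With I₂/I⁻ at the cathode and Cr³⁺/Cr²⁺ at the anode, E°cell = +0.54 − (−0.42) = +0.96 V (n = 2).
Rearranging E = E° − (0.0592/n)·log Q gives log Q = 2(+0.96 − (+1.165))/0.0592 = −6.926.
Balancing electrons gives I2(s) + 2 Cr^2+(aq) → 2 I^-(aq) + 2 Cr^3+(aq); thus Q = ([I^-(aq)]^2·[Cr^3+(aq)]^2) / [Cr^2+(aq)]^2.
Substituting the known concentrations and solving, log [Cr^3+(aq)] = −1.299 and [Cr^3+(aq)] = 0.050 M.

0.050 M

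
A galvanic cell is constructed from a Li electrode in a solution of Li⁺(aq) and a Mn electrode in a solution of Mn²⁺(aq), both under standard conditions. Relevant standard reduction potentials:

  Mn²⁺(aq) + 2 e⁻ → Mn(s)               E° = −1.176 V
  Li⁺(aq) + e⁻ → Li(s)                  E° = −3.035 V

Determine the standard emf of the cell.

+1.859 V

Of the two couples in this cell, the one with the more positive reduction potential is reduced at the cathode: here that is Mn²⁺/Mn (−1.176 V); Li⁺/Li (−3.035 V) is the anode.
E°cell = E°(cathode) − E°(anode) = −1.176 − (−3.035) = +1.859 V.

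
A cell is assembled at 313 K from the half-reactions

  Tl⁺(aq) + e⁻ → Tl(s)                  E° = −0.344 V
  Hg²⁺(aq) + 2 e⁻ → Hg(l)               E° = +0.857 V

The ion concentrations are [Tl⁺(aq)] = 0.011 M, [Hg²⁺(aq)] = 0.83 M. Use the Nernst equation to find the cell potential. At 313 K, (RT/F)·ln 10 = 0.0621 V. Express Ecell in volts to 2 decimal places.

+1.32 V

The Hg²⁺/Hg couple has the more positive E°, so it is the cathode; Tl⁺/Tl is the anode.
E°cell = E°cat − E°an = +0.857 − (−0.344) = +1.201 V; n = 2.
The balanced reaction is Hg²⁺(aq) + 2 Tl(s) → Hg(l) + 2 Tl⁺(aq), so Q = [Tl⁺(aq)]^2 / [Hg²⁺(aq)] = 0.000146 and log Q = −3.836.
E = E° − (0.0621/n)·log Q = +1.201 − (0.0621/2)(−3.836) = +1.32 V.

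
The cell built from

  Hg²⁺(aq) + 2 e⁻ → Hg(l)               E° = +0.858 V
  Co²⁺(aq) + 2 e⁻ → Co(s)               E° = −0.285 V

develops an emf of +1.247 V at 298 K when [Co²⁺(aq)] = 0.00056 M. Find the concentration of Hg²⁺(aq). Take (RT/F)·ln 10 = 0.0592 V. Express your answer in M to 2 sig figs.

1.8 M

Hg²⁺/Hg is the cathode (higher E°); E°cell = +0.858 − (−0.285) = +1.143 V with n = 2.
Rearranging E = E° − (0.0592/n)·log Q gives log Q = 2(+1.143 − (+1.247))/0.0592 = −3.514.
For Hg²⁺(aq) + Co(s) → Hg(l) + Co²⁺(aq), the reaction quotient is Q = [Co²⁺(aq)] / [Hg²⁺(aq)].
Substituting the known concentrations and solving, log [Hg²⁺(aq)] = 0.262 and [Hg²⁺(aq)] = 1.8 M.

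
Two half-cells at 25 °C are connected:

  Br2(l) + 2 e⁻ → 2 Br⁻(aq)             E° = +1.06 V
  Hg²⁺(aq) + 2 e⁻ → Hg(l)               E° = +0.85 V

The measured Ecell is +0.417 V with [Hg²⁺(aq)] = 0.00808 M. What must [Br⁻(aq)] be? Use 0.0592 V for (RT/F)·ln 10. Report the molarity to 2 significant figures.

Br₂/Br⁻ is the cathode (higher E°); E°cell = +1.06 − (+0.85) = +0.21 V with n = 2.
Rearranging E = E° − (0.0592/n)·log Q gives log Q = 2(+0.21 − (+0.417))/0.0592 = −6.993.
Balancing electrons gives Br2(l) + Hg(l) → 2 Br⁻(aq) + Hg²⁺(aq); thus Q = [Br⁻(aq)]^2·[Hg²⁺(aq)].
Isolating [Br⁻(aq)] in Q = 10^{−6.993} yields log [Br⁻(aq)] = −2.450, i.e. 0.0035 M.

0.0035 M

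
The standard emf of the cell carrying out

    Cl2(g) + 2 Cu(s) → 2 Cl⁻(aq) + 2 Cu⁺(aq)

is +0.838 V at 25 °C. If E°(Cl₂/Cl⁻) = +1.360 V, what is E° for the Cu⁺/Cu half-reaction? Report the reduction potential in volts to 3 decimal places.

+0.522 V

In the reaction as written the Cl₂/Cl⁻ couple is reduced (cathode) and Cu⁺/Cu is oxidized (anode), so E°cell = E°(Cl₂/Cl⁻) − E°(Cu⁺/Cu).
E°(Cu⁺/Cu) = E°(cathode) − E°cell = +1.360 − (+0.838) = +0.522 V.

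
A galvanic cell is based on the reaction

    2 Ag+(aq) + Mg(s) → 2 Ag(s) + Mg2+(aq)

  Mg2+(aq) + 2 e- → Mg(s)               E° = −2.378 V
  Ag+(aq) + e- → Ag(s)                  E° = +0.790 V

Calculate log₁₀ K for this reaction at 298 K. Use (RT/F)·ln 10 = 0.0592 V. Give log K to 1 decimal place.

log K = 107.0

The Ag⁺/Ag couple is reduced (cathode); E°cell = +0.790 − (−2.378) = +3.168 V with n = 2.
At equilibrium E = 0, so log K = nE°cell / 0.0592 = (2)(+3.168) / 0.0592 = 107.0.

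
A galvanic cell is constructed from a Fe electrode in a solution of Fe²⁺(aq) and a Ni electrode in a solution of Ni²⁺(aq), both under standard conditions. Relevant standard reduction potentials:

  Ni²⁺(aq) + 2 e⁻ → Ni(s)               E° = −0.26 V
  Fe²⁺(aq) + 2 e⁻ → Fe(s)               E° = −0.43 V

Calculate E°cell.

+0.17 V

The Ni²⁺/Ni couple has the higher E°, so Ni ion is reduced (cathode) and Fe is oxidized (anode).
E°cell = E°(cathode) − E°(anode) = −0.26 − (−0.43) = +0.17 V.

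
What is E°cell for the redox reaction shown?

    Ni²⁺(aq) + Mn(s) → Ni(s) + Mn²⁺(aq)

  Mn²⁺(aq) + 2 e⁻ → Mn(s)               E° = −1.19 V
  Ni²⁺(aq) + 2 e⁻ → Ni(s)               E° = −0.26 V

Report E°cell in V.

In the reaction as written, Ni²⁺(aq) is reduced (cathode) and Mn²⁺(aq) is produced by oxidation at the anode.
E°cell = E°(cathode) − E°(anode) = −0.26 − (−1.19) = +0.93 V.

+0.93 V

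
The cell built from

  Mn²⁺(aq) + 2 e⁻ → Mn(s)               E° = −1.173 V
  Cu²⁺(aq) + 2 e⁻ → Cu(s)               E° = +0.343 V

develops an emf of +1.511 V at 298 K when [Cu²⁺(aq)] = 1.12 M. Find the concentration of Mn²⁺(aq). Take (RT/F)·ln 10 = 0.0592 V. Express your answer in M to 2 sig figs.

1.7 M

The Cu²⁺/Cu couple has the larger reduction potential, so it is the cathode: E°cell = +0.343 − (−1.173) = +1.516 V and n = 2.
Since E = E° − (0.0592/n)·log Q, log Q = n(E° − E)/0.0592 = 0.169.
The balanced reaction is Cu²⁺(aq) + Mn(s) → Cu(s) + Mn²⁺(aq), so Q = [Mn²⁺(aq)] / [Cu²⁺(aq)].
Substituting the known concentrations and solving, log [Mn²⁺(aq)] = 0.218 and [Mn²⁺(aq)] = 1.7 M.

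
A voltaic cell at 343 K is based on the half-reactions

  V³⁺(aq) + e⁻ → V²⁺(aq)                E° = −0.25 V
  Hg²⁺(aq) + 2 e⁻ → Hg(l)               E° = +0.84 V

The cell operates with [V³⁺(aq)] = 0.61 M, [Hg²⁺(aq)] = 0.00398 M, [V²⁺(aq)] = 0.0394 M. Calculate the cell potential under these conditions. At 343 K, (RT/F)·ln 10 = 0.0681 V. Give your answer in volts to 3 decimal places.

+0.927 V

Since E°(Hg²⁺/Hg) > E°(V³⁺/V²⁺), Hg²⁺/Hg serves as the cathode.
E°cell = E°cat − E°an = +0.84 − (−0.25) = +1.09 V; n = 2.
For the overall reaction Hg²⁺(aq) + 2 V²⁺(aq) → Hg(l) + 2 V³⁺(aq), Q = [V³⁺(aq)]^2 / ([Hg²⁺(aq)]·[V²⁺(aq)]^2) = 6.02×10^4, giving log Q = 4.780.
Applying E = E° − (RT ln10/nF)·log Q gives +1.09 − (0.0681/2)(4.780) = +0.927 V.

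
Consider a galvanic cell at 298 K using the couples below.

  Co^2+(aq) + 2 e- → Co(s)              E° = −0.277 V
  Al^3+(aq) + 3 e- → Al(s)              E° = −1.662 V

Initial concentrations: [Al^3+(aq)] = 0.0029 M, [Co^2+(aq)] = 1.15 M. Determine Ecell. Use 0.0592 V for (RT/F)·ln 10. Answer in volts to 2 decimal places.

Since E°(Co²⁺/Co) > E°(Al³⁺/Al), Co²⁺/Co serves as the cathode.
E°cell = E°cat − E°an = −0.277 − (−1.662) = +1.385 V; n = 6.
The balanced reaction is 3 Co^2+(aq) + 2 Al(s) → 3 Co(s) + 2 Al^3+(aq), so Q = [Al^3+(aq)]^2 / [Co^2+(aq)]^3 = 5.53×10^−6 and log Q = −5.257.
Applying E = E° − (RT ln10/nF)·log Q gives +1.385 − (0.0592/6)(−5.257) = +1.44 V.

+1.44 V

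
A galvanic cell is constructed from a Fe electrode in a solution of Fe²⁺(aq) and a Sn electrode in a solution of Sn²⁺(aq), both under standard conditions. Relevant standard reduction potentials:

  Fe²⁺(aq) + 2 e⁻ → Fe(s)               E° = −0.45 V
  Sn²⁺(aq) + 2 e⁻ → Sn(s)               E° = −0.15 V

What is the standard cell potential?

The Sn²⁺/Sn couple has the higher E°, so Sn ion is reduced (cathode) and Fe is oxidized (anode).
E°cell = E°(cathode) − E°(anode) = −0.15 − (−0.45) = +0.30 V.

+0.30 V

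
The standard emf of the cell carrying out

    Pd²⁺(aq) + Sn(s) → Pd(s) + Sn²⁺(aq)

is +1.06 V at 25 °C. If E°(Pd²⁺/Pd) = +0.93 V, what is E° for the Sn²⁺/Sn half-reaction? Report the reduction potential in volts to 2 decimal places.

−0.13 V

In the reaction as written the Pd²⁺/Pd couple is reduced (cathode) and Sn²⁺/Sn is oxidized (anode), so E°cell = E°(Pd²⁺/Pd) − E°(Sn²⁺/Sn).
E°(Sn²⁺/Sn) = E°(cathode) − E°cell = +0.93 − (+1.06) = −0.13 V.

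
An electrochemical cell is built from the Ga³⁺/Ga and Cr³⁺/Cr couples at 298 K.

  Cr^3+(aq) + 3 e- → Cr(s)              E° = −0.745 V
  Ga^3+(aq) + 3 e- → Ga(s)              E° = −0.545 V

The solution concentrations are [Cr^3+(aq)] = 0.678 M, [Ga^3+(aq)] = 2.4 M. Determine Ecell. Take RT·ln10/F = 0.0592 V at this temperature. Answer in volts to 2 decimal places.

Since E°(Ga³⁺/Ga) > E°(Cr³⁺/Cr), Ga³⁺/Ga serves as the cathode.
E°cell = −0.545 − (−0.745) = +0.200 V, with n = 3 electrons transferred.
For the overall reaction Ga^3+(aq) + Cr(s) → Ga(s) + Cr^3+(aq), Q = [Cr^3+(aq)] / [Ga^3+(aq)] = 0.283, giving log Q = −0.549.
By the Nernst equation, E = +0.200 − (0.0592/3)·(−0.549) = +0.21 V.

+0.21 V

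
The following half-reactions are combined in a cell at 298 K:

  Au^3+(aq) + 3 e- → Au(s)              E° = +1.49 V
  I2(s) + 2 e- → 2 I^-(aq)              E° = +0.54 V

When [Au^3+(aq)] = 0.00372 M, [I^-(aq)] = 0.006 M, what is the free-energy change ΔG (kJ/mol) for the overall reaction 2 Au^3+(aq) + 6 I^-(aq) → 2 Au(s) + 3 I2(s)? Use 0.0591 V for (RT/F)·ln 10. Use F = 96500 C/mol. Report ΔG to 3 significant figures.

−446 kJ/mol

E°cell = +1.49 − (+0.54) = +0.95 V; the balanced reaction transfers n = 6 electrons.
Q = 1 / ([Au^3+(aq)]^2·[I^-(aq)]^6) = 1.55×10^18, so log Q = 18.190 and E = +0.95 − (0.0591/6)(18.190) = +0.7708 V.
Finally ΔG = −nFE = −(6)(96500 C/mol)(+0.7708 V) = −446 kJ/mol.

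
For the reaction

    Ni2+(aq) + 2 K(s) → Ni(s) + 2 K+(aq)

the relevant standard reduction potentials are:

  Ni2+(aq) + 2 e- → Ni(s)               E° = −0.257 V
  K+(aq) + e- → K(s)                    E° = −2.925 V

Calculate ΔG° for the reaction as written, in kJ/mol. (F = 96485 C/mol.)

In the reaction as written Ni2+(aq) is reduced, so the Ni²⁺/Ni couple is the cathode and K⁺/K is the anode.
E°cell = −0.257 − (−2.925) = +2.668 V; balancing electrons gives n = 2.
ΔG° = −nFE°cell = −(2)(96485)(+2.668) J/mol = −515 kJ/mol.

−515 kJ/mol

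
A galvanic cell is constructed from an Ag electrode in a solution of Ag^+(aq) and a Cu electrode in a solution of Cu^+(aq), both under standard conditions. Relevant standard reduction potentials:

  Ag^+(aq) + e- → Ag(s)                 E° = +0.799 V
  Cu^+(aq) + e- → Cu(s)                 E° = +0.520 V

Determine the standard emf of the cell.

+0.279 V

Of the two couples in this cell, the one with the more positive reduction potential is reduced at the cathode: here that is Ag⁺/Ag (+0.799 V); Cu⁺/Cu (+0.520 V) is the anode.
E°cell = E°(cathode) − E°(anode) = +0.799 − (+0.520) = +0.279 V.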